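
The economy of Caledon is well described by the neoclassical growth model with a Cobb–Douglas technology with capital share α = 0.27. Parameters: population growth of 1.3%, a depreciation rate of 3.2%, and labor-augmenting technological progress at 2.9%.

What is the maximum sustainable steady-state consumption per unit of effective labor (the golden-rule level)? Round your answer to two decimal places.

c_gold ≈ 1.18

At the golden rule, f'(k) = n + g + δ, so α·k^(α−1) = n + g + δ and k_gold = (α/(n + g + δ))^(1/(1−α)).
k_gold = (0.27/0.074)^(1/0.73) = 3.6486^1.3699 ≈ 5.8892
c_gold = f(k_gold) − (n + g + δ)·k_gold = 1.6140 − 0.074×5.8892 ≈ 1.1782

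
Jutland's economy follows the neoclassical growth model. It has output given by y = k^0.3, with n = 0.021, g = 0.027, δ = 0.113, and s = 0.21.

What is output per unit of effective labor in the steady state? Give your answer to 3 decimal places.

Steady state requires s·f(k) = (n + g + δ)·k, i.e. s·k^α = (n + g + δ)·k.
Dividing both sides by k: k^(1−α) = s / (n + g + δ).
k^0.7 = 0.21 / (0.021 + 0.027 + 0.113) = 0.21 / 0.161 = 1.3043
k* = 1.3043^(1/0.7) ≈ 1.4616
y* = (k*)^α = 1.4616^0.3 ≈ 1.1206

y* = 1.121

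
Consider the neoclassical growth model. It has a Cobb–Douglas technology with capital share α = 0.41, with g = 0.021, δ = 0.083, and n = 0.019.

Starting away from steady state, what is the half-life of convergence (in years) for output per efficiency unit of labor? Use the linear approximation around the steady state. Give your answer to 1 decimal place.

about 9.6 years

Near the steady state the convergence rate is λ = (1 − α)(n + g + δ).
λ = (1 − 0.41) × 0.123 = 0.59 × 0.123 = 0.07257
Half-life = ln 2 / λ = 0.6931 / 0.07257 ≈ 9.55 years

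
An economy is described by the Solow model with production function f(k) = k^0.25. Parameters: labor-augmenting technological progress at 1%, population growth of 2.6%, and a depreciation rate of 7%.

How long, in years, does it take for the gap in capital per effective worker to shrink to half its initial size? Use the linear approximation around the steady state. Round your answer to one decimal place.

about 8.7 years

Near the steady state the convergence rate is λ = (1 − α)(n + g + δ).
λ = (1 − 0.25) × 0.106 = 0.75 × 0.106 = 0.0795
Half-life = ln 2 / λ = 0.6931 / 0.0795 ≈ 8.72 years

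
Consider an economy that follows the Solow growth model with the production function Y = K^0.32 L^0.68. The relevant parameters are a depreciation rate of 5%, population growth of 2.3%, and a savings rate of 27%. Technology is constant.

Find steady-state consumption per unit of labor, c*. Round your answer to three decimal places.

At the steady state, Δk = 0, so s·k^α = (n + δ)·k.
Dividing both sides by k: k^(1−α) = s / (n + δ).
k^0.68 = 0.27 / (0.023 + 0.050) = 0.27 / 0.073 = 3.6986
k* = 3.6986^(1/0.68) ≈ 6.8446
y* = (k*)^α = 6.8446^0.32 ≈ 1.8506
c* = (1 − s)·y* = (1 − 0.27) × 1.8506 ≈ 1.3509

c* ≈ 1.351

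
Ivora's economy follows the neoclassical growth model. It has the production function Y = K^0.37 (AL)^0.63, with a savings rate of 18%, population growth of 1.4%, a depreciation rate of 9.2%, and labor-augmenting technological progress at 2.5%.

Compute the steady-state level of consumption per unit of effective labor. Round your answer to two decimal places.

Steady state requires s·f(k) = (n + g + δ)·k, i.e. s·k^α = (n + g + δ)·k.
Dividing both sides by k: k^(1−α) = s / (n + g + δ).
k^0.63 = 0.18 / (0.014 + 0.025 + 0.092) = 0.18 / 0.131 = 1.3740
k* = 1.3740^(1/0.63) ≈ 1.6559
y* = (k*)^α = 1.6559^0.37 ≈ 1.2052
c* = (1 − s)·y* = (1 − 0.18) × 1.2052 ≈ 0.9883

c* ≈ 0.99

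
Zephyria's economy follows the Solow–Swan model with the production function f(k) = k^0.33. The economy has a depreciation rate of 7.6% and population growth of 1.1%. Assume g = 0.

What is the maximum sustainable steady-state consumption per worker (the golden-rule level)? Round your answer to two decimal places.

c_gold ≈ 1.29

At the golden rule, f'(k) = n + δ, so α·k^(α−1) = n + δ and k_gold = (α/(n + δ))^(1/(1−α)).
k_gold = (0.33/0.087)^(1/0.67) = 3.7931^1.4925 ≈ 7.3139
c_gold = f(k_gold) − (n + δ)·k_gold = 1.9283 − 0.087×7.3139 ≈ 1.2920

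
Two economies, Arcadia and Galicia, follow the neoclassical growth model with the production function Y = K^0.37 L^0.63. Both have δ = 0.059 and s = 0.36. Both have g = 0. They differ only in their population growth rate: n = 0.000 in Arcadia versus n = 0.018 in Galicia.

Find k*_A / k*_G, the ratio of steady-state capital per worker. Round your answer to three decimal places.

Steady-state k* = [s/(n + δ)]^(1/(1−α)), so the ratio is [ (s_A/(n + δ)_A) / (s_G/(n + δ)_G) ]^1.5873.
s_A/(n + δ)_A = 0.36/0.059 = 6.1017; s_G/(n + δ)_G = 0.36/0.077 = 4.6753.
Ratio = (6.1017/4.6753)^1.5873 = 1.3051^1.5873 ≈ 1.5260

ratio ≈ 1.526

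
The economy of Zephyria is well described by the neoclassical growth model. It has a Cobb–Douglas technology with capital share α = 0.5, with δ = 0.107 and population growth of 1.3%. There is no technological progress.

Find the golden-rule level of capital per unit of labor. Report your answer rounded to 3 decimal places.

k_gold ≈ 17.361

The golden rule sets f'(k) = n + δ, i.e. α·k^(α−1) = n + δ.
So k^(1−α) = α / (n + δ) = 0.5 / 0.120 = 4.1667.
k_gold = 4.1667^(1/0.5) ≈ 17.3614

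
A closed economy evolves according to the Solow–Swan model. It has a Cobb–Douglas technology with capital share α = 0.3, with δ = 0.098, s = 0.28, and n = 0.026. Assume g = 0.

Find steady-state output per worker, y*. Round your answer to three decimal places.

y* ≈ 1.418

Steady state requires s·f(k) = (n + δ)·k, i.e. s·k^α = (n + δ)·k.
Rearranging, k^(1−α) = s / (n + δ).
k^0.7 = 0.28 / (0.026 + 0.098) = 0.28 / 0.124 = 2.2581
k* = 2.2581^(1/0.7) ≈ 3.2015
y* = (k*)^α = 3.2015^0.3 ≈ 1.4178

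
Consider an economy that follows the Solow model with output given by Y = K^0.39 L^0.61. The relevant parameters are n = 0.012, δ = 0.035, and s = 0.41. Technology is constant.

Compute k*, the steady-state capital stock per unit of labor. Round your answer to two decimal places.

In steady state, investment equals break-even investment: s·k^α = (n + δ)·k.
Dividing both sides by k: k^(1−α) = s / (n + δ).
k^0.61 = 0.41 / (0.012 + 0.035) = 0.41 / 0.047 = 8.7234
k* = 8.7234^(1/0.61) ≈ 34.8424

k* ≈ 34.84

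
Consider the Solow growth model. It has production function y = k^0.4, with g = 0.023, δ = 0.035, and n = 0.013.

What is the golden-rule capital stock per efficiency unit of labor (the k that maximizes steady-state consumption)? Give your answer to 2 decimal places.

k_gold ≈ 17.84

The golden rule sets f'(k) = n + g + δ, i.e. α·k^(α−1) = n + g + δ.
So k^(1−α) = α / (n + g + δ) = 0.4 / 0.071 = 5.6338.
k_gold = 5.6338^(1/0.6) ≈ 17.8376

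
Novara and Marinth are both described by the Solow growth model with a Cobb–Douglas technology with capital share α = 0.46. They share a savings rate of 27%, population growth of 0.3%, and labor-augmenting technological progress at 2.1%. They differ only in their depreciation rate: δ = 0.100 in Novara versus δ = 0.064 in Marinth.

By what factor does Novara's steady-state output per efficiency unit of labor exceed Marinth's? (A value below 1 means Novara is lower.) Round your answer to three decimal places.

Steady-state y* = [s/(n + g + δ)]^(α/(1−α)), so the ratio is [ (s_N/(n + g + δ)_N) / (s_M/(n + g + δ)_M) ]^0.8519.
s_N/(n + g + δ)_N = 0.27/0.124 = 2.1774; s_M/(n + g + δ)_M = 0.27/0.088 = 3.0682.
Ratio = (2.1774/3.0682)^0.8519 = 0.7097^0.8519 ≈ 0.7467

ratio ≈ 0.747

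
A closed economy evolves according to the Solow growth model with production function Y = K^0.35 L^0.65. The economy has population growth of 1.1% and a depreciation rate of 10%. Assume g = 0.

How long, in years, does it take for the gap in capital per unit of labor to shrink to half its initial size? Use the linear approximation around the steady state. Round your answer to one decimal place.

Near the steady state the convergence rate is λ = (1 − α)(n + δ).
λ = (1 − 0.35) × 0.111 = 0.65 × 0.111 = 0.07215
Half-life = ln 2 / λ = 0.6931 / 0.07215 ≈ 9.61 years

about 9.6 years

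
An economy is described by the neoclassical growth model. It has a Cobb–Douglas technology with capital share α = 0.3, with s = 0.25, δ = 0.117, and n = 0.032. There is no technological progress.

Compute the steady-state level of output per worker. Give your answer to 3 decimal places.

y* ≈ 1.248

In steady state, investment equals break-even investment: s·k^α = (n + δ)·k.
Rearranging, k^(1−α) = s / (n + δ).
k^0.7 = 0.25 / (0.032 + 0.117) = 0.25 / 0.149 = 1.6779
k* = 1.6779^(1/0.7) ≈ 2.0946
y* = (k*)^α = 2.0946^0.3 ≈ 1.2483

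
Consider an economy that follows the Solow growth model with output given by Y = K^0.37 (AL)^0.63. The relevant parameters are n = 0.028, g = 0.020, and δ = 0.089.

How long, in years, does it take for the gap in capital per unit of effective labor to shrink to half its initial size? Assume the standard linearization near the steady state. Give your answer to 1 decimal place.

Near the steady state the convergence rate is λ = (1 − α)(n + g + δ).
λ = (1 − 0.37) × 0.137 = 0.63 × 0.137 = 0.08631
Half-life = ln 2 / λ = 0.6931 / 0.08631 ≈ 8.03 years

half-life ≈ 8.0 years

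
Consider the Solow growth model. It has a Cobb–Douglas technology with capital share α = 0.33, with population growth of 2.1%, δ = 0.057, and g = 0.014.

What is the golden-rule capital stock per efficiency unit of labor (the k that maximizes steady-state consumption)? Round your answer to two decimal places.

k_gold ≈ 6.73

The golden rule sets f'(k) = n + g + δ, i.e. α·k^(α−1) = n + g + δ.
So k^(1−α) = α / (n + g + δ) = 0.33 / 0.092 = 3.5870.
k_gold = 3.5870^(1/0.67) ≈ 6.7291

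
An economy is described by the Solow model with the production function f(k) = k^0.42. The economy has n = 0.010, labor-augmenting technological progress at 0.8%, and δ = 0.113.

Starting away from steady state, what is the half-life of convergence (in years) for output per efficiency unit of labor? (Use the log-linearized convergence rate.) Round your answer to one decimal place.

t_½ ≈ 9.1 years

Near the steady state the convergence rate is λ = (1 − α)(n + g + δ).
λ = (1 − 0.42) × 0.131 = 0.58 × 0.131 = 0.07598
Half-life = ln 2 / λ = 0.6931 / 0.07598 ≈ 9.12 years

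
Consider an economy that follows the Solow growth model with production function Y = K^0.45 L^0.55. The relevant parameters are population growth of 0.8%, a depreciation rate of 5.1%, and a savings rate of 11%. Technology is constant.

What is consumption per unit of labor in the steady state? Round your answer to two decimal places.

c* ≈ 1.48

In steady state, investment equals break-even investment: s·k^α = (n + δ)·k.
Rearranging, k^(1−α) = s / (n + δ).
k^0.55 = 0.11 / (0.008 + 0.051) = 0.11 / 0.059 = 1.8644
k* = 1.8644^(1/0.55) ≈ 3.1038
y* = (k*)^α = 3.1038^0.45 ≈ 1.6648
c* = (1 − s)·y* = (1 − 0.11) × 1.6648 ≈ 1.4817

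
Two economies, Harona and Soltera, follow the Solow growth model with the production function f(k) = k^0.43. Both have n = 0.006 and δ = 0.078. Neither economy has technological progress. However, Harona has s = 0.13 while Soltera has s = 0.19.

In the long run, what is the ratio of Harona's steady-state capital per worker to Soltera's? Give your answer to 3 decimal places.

Steady-state k* = [s/(n + δ)]^(1/(1−α)), so the ratio is [ (s_H/(n + δ)_H) / (s_S/(n + δ)_S) ]^1.7544.
s_H/(n + δ)_H = 0.13/0.084 = 1.5476; s_S/(n + δ)_S = 0.19/0.084 = 2.2619.
Ratio = (1.5476/2.2619)^1.7544 = 0.6842^1.7544 ≈ 0.5139

ratio ≈ 0.514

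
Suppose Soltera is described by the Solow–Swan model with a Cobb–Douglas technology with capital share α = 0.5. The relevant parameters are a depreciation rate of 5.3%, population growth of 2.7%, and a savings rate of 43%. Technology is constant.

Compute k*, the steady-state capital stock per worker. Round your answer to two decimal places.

At the steady state, Δk = 0, so s·k^α = (n + δ)·k.
Rearranging, k^(1−α) = s / (n + δ).
k^0.5 = 0.43 / (0.027 + 0.053) = 0.43 / 0.080 = 5.3750
k* = 5.3750^(1/0.5) ≈ 28.8906

k* = 28.89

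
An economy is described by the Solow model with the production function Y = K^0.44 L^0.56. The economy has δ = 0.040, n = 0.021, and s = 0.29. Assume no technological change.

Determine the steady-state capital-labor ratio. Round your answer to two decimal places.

k* = 16.18

Steady state requires s·f(k) = (n + δ)·k, i.e. s·k^α = (n + δ)·k.
Dividing both sides by k: k^(1−α) = s / (n + δ).
k^0.56 = 0.29 / (0.021 + 0.040) = 0.29 / 0.061 = 4.7541
k* = 4.7541^(1/0.56) ≈ 16.1827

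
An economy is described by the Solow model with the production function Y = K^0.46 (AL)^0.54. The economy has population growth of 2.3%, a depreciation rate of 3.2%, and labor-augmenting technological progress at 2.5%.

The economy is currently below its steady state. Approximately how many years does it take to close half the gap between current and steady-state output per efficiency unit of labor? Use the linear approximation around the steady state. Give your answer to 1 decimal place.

half-life ≈ 16.0 years

Near the steady state the convergence rate is λ = (1 − α)(n + g + δ).
λ = (1 − 0.46) × 0.080 = 0.54 × 0.080 = 0.0432
Half-life = ln 2 / λ = 0.6931 / 0.0432 ≈ 16.04 years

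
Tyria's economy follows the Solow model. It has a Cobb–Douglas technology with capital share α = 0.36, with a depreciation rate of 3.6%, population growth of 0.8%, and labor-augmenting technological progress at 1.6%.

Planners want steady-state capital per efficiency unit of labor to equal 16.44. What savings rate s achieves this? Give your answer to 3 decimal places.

Steady state requires s·f(k) = (n + g + δ)·k, i.e. s·k^α = (n + g + δ)·k.
So s / (n + g + δ) = (k*)^(1−α) = 16.44^0.64 = 6.0004.
Therefore s = 6.0004 × (n + g + δ) = 6.0004 × 0.060 = 0.3600.

s ≈ 0.360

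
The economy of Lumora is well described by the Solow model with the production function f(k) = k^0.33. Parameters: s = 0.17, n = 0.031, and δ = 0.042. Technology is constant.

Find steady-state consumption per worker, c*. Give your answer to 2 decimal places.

In steady state, investment equals break-even investment: s·k^α = (n + δ)·k.
Dividing both sides by k: k^(1−α) = s / (n + δ).
k^0.67 = 0.17 / (0.031 + 0.042) = 0.17 / 0.073 = 2.3288
k* = 2.3288^(1/0.67) ≈ 3.5315
y* = (k*)^α = 3.5315^0.33 ≈ 1.5164
c* = (1 − s)·y* = (1 − 0.17) × 1.5164 ≈ 1.2586

c* ≈ 1.26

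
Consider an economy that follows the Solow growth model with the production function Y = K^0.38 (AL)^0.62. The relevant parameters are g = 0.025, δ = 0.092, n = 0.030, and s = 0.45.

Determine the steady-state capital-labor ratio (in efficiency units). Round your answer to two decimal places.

At the steady state, Δk = 0, so s·k^α = (n + g + δ)·k.
Dividing both sides by k: k^(1−α) = s / (n + g + δ).
k^0.62 = 0.45 / (0.030 + 0.025 + 0.092) = 0.45 / 0.147 = 3.0612
k* = 3.0612^(1/0.62) ≈ 6.0771

k* = 6.08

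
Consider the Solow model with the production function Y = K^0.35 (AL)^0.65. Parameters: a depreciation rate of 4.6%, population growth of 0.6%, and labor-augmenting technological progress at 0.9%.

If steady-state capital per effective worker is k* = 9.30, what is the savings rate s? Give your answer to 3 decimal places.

s ≈ 0.260

In steady state, investment equals break-even investment: s·k^α = (n + g + δ)·k.
So s / (n + g + δ) = (k*)^(1−α) = 9.30^0.65 = 4.2610.
Therefore s = 4.2610 × (n + g + δ) = 4.2610 × 0.061 = 0.2599.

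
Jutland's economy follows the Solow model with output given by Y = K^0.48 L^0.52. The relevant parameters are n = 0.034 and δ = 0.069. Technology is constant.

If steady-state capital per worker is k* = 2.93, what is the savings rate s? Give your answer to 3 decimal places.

s ≈ 0.180

Steady state requires s·f(k) = (n + δ)·k, i.e. s·k^α = (n + δ)·k.
So s / (n + δ) = (k*)^(1−α) = 2.93^0.52 = 1.7489.
Therefore s = 1.7489 × (n + δ) = 1.7489 × 0.103 = 0.1801.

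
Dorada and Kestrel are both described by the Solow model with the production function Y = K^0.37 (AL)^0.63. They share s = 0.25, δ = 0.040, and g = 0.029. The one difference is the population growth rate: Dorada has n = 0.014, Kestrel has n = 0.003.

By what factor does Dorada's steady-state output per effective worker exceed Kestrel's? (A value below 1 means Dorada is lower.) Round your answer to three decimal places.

Steady-state y* = [s/(n + g + δ)]^(α/(1−α)), so the ratio is [ (s_D/(n + g + δ)_D) / (s_K/(n + g + δ)_K) ]^0.5873.
s_D/(n + g + δ)_D = 0.25/0.083 = 3.0120; s_K/(n + g + δ)_K = 0.25/0.072 = 3.4722.
Ratio = (3.0120/3.4722)^0.5873 = 0.8675^0.5873 ≈ 0.9199

y*_D / y*_K ≈ 0.920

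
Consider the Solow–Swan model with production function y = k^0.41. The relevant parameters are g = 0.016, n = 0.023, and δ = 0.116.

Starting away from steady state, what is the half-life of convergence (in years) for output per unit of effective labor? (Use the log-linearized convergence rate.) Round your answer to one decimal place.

half-life ≈ 7.6 years

Near the steady state the convergence rate is λ = (1 − α)(n + g + δ).
λ = (1 − 0.41) × 0.155 = 0.59 × 0.155 = 0.09145
Half-life = ln 2 / λ = 0.6931 / 0.09145 ≈ 7.58 years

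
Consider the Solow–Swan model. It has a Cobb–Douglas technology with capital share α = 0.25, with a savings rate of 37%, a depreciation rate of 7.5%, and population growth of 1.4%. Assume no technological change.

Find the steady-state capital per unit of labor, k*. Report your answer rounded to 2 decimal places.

k* = 6.68

At the steady state, Δk = 0, so s·k^α = (n + δ)·k.
Dividing both sides by k: k^(1−α) = s / (n + δ).
k^0.75 = 0.37 / (0.014 + 0.075) = 0.37 / 0.089 = 4.1573
k* = 4.1573^(1/0.75) ≈ 6.6847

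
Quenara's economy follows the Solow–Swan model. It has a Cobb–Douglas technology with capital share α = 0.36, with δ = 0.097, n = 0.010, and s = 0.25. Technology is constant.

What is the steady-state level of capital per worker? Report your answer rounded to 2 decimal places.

At the steady state, Δk = 0, so s·k^α = (n + δ)·k.
Dividing both sides by k: k^(1−α) = s / (n + δ).
k^0.64 = 0.25 / (0.010 + 0.097) = 0.25 / 0.107 = 2.3364
k* = 2.3364^(1/0.64) ≈ 3.7658

k* = 3.77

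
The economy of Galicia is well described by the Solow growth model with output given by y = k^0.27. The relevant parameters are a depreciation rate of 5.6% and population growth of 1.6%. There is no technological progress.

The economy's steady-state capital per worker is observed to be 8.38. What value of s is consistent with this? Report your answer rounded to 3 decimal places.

s ≈ 0.340

Steady state requires s·f(k) = (n + δ)·k, i.e. s·k^α = (n + δ)·k.
So s / (n + δ) = (k*)^(1−α) = 8.38^0.73 = 4.7203.
Therefore s = 4.7203 × (n + δ) = 4.7203 × 0.072 = 0.3399.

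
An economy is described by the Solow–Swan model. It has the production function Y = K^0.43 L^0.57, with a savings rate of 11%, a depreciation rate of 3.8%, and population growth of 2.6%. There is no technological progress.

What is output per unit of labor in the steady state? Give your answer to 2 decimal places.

In steady state, investment equals break-even investment: s·k^α = (n + δ)·k.
Dividing both sides by k: k^(1−α) = s / (n + δ).
k^0.57 = 0.11 / (0.026 + 0.038) = 0.11 / 0.064 = 1.7188
k* = 1.7188^(1/0.57) ≈ 2.5863
y* = (k*)^α = 2.5863^0.43 ≈ 1.5047

y* ≈ 1.50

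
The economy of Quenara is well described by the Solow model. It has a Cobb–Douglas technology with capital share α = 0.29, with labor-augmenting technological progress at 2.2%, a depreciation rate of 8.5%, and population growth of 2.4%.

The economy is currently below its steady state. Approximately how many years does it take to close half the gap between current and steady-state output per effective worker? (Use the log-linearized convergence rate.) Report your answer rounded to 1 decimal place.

half-life ≈ 7.5 years

Near the steady state the convergence rate is λ = (1 − α)(n + g + δ).
λ = (1 − 0.29) × 0.131 = 0.71 × 0.131 = 0.09301
Half-life = ln 2 / λ = 0.6931 / 0.09301 ≈ 7.45 years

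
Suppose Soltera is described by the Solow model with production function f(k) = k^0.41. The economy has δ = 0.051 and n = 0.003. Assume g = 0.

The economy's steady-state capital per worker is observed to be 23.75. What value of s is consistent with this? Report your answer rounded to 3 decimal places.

s ≈ 0.350

At the steady state, Δk = 0, so s·k^α = (n + δ)·k.
So s / (n + δ) = (k*)^(1−α) = 23.75^0.59 = 6.4810.
Therefore s = 6.4810 × (n + δ) = 6.4810 × 0.054 = 0.3500.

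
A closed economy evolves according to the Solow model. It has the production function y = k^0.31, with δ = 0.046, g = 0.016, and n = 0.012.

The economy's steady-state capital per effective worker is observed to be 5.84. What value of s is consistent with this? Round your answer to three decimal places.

In steady state, investment equals break-even investment: s·k^α = (n + g + δ)·k.
So s / (n + g + δ) = (k*)^(1−α) = 5.84^0.69 = 3.3793.
Therefore s = 3.3793 × (n + g + δ) = 3.3793 × 0.074 = 0.2501.

s ≈ 0.250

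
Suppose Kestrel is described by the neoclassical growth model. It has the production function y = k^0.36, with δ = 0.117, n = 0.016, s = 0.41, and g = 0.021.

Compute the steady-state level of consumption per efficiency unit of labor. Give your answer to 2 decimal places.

c* ≈ 1.02

At the steady state, Δk = 0, so s·k^α = (n + g + δ)·k.
Rearranging, k^(1−α) = s / (n + g + δ).
k^0.64 = 0.41 / (0.016 + 0.021 + 0.117) = 0.41 / 0.154 = 2.6623
k* = 2.6623^(1/0.64) ≈ 4.6181
y* = (k*)^α = 4.6181^0.36 ≈ 1.7346
c* = (1 − s)·y* = (1 − 0.41) × 1.7346 ≈ 1.0234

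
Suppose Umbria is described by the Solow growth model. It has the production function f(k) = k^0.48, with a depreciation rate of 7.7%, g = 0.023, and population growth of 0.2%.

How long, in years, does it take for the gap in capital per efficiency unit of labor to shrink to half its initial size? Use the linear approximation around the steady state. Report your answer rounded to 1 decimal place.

Near the steady state the convergence rate is λ = (1 − α)(n + g + δ).
λ = (1 − 0.48) × 0.102 = 0.52 × 0.102 = 0.05304
Half-life = ln 2 / λ = 0.6931 / 0.05304 ≈ 13.07 years

t_½ ≈ 13.1 years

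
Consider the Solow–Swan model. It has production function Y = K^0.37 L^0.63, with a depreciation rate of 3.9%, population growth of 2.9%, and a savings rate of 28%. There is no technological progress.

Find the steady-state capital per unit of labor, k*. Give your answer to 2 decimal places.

Steady state requires s·f(k) = (n + δ)·k, i.e. s·k^α = (n + δ)·k.
Rearranging, k^(1−α) = s / (n + δ).
k^0.63 = 0.28 / (0.029 + 0.039) = 0.28 / 0.068 = 4.1176
k* = 4.1176^(1/0.63) ≈ 9.4542

k* ≈ 9.45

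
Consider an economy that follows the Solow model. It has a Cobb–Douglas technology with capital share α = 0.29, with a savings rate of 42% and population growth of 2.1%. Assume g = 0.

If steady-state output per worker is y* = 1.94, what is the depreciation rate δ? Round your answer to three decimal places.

δ ≈ 0.062

Steady state requires s·f(k) = (n + δ)·k, i.e. s·k^α = (n + δ)·k.
Since y* = [s/(n + δ)]^(α/(1−α)), we have s/(n + δ) = (y*)^((1−α)/α) = 1.94^2.4483 = 5.0655.
Therefore n + δ = s / 5.0655 = 0.42 / 5.0655 = 0.0829, so δ = 0.0829 − 0.021 = 0.0619.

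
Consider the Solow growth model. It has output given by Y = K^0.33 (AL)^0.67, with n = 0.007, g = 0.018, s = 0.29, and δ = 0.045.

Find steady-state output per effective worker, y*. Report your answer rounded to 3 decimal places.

y* = 2.014

In steady state, investment equals break-even investment: s·k^α = (n + g + δ)·k.
Rearranging, k^(1−α) = s / (n + g + δ).
k^0.67 = 0.29 / (0.007 + 0.018 + 0.045) = 0.29 / 0.070 = 4.1429
k* = 4.1429^(1/0.67) ≈ 8.3435
y* = (k*)^α = 8.3435^0.33 ≈ 2.0139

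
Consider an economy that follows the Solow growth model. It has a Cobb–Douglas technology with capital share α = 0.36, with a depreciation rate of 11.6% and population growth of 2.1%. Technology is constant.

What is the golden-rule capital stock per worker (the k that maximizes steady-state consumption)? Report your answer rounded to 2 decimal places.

k_gold ≈ 4.52

The golden rule sets f'(k) = n + δ, i.e. α·k^(α−1) = n + δ.
So k^(1−α) = α / (n + δ) = 0.36 / 0.137 = 2.6277.
k_gold = 2.6277^(1/0.64) ≈ 4.5247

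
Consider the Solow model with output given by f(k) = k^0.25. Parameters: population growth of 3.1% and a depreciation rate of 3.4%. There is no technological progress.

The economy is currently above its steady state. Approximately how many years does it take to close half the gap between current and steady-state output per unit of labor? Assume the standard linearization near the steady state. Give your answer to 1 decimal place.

Near the steady state the convergence rate is λ = (1 − α)(n + δ).
λ = (1 − 0.25) × 0.065 = 0.75 × 0.065 = 0.04875
Half-life = ln 2 / λ = 0.6931 / 0.04875 ≈ 14.22 years

half-life ≈ 14.2 years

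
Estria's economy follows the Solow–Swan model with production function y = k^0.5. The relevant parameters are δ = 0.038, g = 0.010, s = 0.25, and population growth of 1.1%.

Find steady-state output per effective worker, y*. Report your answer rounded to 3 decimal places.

At the steady state, Δk = 0, so s·k^α = (n + g + δ)·k.
Rearranging, k^(1−α) = s / (n + g + δ).
k^0.5 = 0.25 / (0.011 + 0.010 + 0.038) = 0.25 / 0.059 = 4.2373
k* = 4.2373^(1/0.5) ≈ 17.9547
y* = (k*)^α = 17.9547^0.5 ≈ 4.2373

y* = 4.237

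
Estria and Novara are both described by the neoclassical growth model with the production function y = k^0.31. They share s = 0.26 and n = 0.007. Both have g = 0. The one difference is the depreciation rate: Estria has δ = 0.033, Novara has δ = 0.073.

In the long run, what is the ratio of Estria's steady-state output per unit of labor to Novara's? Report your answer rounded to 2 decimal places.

y*_E / y*_N ≈ 1.37

Steady-state y* = [s/(n + δ)]^(α/(1−α)), so the ratio is [ (s_E/(n + δ)_E) / (s_N/(n + δ)_N) ]^0.4493.
s_E/(n + δ)_E = 0.26/0.040 = 6.5000; s_N/(n + δ)_N = 0.26/0.080 = 3.2500.
Ratio = (6.5000/3.2500)^0.4493 = 2.0000^0.4493 ≈ 1.3654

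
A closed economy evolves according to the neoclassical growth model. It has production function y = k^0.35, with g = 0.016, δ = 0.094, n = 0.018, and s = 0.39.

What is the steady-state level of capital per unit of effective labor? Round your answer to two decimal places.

Steady state requires s·f(k) = (n + g + δ)·k, i.e. s·k^α = (n + g + δ)·k.
Dividing both sides by k: k^(1−α) = s / (n + g + δ).
k^0.65 = 0.39 / (0.018 + 0.016 + 0.094) = 0.39 / 0.128 = 3.0469
k* = 3.0469^(1/0.65) ≈ 5.5513

k* ≈ 5.55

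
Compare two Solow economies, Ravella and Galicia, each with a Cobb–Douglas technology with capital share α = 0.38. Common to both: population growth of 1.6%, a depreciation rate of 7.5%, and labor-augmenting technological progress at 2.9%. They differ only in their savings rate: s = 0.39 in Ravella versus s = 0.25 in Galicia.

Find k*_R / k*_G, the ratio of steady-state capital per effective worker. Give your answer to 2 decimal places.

Steady-state k* = [s/(n + g + δ)]^(1/(1−α)), so the ratio is [ (s_R/(n + g + δ)_R) / (s_G/(n + g + δ)_G) ]^1.6129.
s_R/(n + g + δ)_R = 0.39/0.120 = 3.2500; s_G/(n + g + δ)_G = 0.25/0.120 = 2.0833.
Ratio = (3.2500/2.0833)^1.6129 = 1.5600^1.6129 ≈ 2.0488

k*_R / k*_G ≈ 2.05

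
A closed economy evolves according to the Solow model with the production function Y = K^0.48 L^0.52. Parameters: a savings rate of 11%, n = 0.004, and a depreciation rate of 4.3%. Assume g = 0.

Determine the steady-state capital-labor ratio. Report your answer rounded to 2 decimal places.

k* = 5.13

Steady state requires s·f(k) = (n + δ)·k, i.e. s·k^α = (n + δ)·k.
Dividing both sides by k: k^(1−α) = s / (n + δ).
k^0.52 = 0.11 / (0.004 + 0.043) = 0.11 / 0.047 = 2.3404
k* = 2.3404^(1/0.52) ≈ 5.1307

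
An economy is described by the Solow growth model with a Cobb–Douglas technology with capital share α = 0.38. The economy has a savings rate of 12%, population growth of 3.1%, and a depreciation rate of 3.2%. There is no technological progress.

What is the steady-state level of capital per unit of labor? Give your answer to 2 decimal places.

k* = 2.83

Steady state requires s·f(k) = (n + δ)·k, i.e. s·k^α = (n + δ)·k.
Dividing both sides by k: k^(1−α) = s / (n + δ).
k^0.62 = 0.12 / (0.031 + 0.032) = 0.12 / 0.063 = 1.9048
k* = 1.9048^(1/0.62) ≈ 2.8273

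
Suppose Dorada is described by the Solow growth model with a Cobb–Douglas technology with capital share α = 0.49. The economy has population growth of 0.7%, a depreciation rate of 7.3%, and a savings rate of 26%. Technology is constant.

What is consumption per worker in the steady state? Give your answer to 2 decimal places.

c* = 2.30

In steady state, investment equals break-even investment: s·k^α = (n + δ)·k.
Rearranging, k^(1−α) = s / (n + δ).
k^0.51 = 0.26 / (0.007 + 0.073) = 0.26 / 0.080 = 3.2500
k* = 3.2500^(1/0.51) ≈ 10.0854
y* = (k*)^α = 10.0854^0.49 ≈ 3.1032
c* = (1 − s)·y* = (1 − 0.26) × 3.1032 ≈ 2.2964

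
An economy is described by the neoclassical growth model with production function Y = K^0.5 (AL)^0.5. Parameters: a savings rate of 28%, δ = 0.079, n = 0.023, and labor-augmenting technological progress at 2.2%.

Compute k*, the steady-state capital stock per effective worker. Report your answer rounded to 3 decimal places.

k* = 5.099

In steady state, investment equals break-even investment: s·k^α = (n + g + δ)·k.
Rearranging, k^(1−α) = s / (n + g + δ).
k^0.5 = 0.28 / (0.023 + 0.022 + 0.079) = 0.28 / 0.124 = 2.2581
k* = 2.2581^(1/0.5) ≈ 5.0990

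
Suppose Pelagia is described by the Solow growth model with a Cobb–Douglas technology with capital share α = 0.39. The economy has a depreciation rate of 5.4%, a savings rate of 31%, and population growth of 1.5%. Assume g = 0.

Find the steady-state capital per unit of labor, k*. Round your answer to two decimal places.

k* ≈ 11.74

Steady state requires s·f(k) = (n + δ)·k, i.e. s·k^α = (n + δ)·k.
Dividing both sides by k: k^(1−α) = s / (n + δ).
k^0.61 = 0.31 / (0.015 + 0.054) = 0.31 / 0.069 = 4.4928
k* = 4.4928^(1/0.61) ≈ 11.7409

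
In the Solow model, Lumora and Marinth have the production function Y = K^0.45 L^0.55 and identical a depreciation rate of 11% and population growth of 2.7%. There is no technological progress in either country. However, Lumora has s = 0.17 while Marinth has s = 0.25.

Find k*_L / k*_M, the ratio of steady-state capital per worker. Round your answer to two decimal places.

ratio ≈ 0.50

Steady-state k* = [s/(n + δ)]^(1/(1−α)), so the ratio is [ (s_L/(n + δ)_L) / (s_M/(n + δ)_M) ]^1.8182.
s_L/(n + δ)_L = 0.17/0.137 = 1.2409; s_M/(n + δ)_M = 0.25/0.137 = 1.8248.
Ratio = (1.2409/1.8248)^1.8182 = 0.6800^1.8182 ≈ 0.4960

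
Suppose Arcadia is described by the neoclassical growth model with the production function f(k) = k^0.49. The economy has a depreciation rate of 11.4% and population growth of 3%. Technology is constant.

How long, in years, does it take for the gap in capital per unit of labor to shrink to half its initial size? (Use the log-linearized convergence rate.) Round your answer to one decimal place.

t_½ ≈ 9.4 years

Near the steady state the convergence rate is λ = (1 − α)(n + δ).
λ = (1 − 0.49) × 0.144 = 0.51 × 0.144 = 0.07344
Half-life = ln 2 / λ = 0.6931 / 0.07344 ≈ 9.44 years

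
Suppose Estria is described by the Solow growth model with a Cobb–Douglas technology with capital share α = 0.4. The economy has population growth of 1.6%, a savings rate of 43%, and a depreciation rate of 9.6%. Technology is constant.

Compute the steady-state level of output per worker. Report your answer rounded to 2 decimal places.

y* = 2.45

In steady state, investment equals break-even investment: s·k^α = (n + δ)·k.
Dividing both sides by k: k^(1−α) = s / (n + δ).
k^0.6 = 0.43 / (0.016 + 0.096) = 0.43 / 0.112 = 3.8393
k* = 3.8393^(1/0.6) ≈ 9.4135
y* = (k*)^α = 9.4135^0.4 ≈ 2.4519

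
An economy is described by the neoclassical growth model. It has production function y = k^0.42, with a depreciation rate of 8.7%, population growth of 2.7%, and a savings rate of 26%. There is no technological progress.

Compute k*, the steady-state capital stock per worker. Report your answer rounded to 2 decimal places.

k* ≈ 4.14

Steady state requires s·f(k) = (n + δ)·k, i.e. s·k^α = (n + δ)·k.
Dividing both sides by k: k^(1−α) = s / (n + δ).
k^0.58 = 0.26 / (0.027 + 0.087) = 0.26 / 0.114 = 2.2807
k* = 2.2807^(1/0.58) ≈ 4.1434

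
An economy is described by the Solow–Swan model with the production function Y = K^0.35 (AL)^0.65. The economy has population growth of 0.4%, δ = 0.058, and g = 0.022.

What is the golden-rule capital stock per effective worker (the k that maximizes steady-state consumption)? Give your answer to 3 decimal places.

k_gold ≈ 8.985

The golden rule sets f'(k) = n + g + δ, i.e. α·k^(α−1) = n + g + δ.
So k^(1−α) = α / (n + g + δ) = 0.35 / 0.084 = 4.1667.
k_gold = 4.1667^(1/0.65) ≈ 8.9852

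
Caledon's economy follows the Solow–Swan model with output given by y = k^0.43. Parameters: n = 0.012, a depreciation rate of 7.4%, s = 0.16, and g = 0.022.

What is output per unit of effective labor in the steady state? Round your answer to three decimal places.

In steady state, investment equals break-even investment: s·k^α = (n + g + δ)·k.
Rearranging, k^(1−α) = s / (n + g + δ).
k^0.57 = 0.16 / (0.012 + 0.022 + 0.074) = 0.16 / 0.108 = 1.4815
k* = 1.4815^(1/0.57) ≈ 1.9929
y* = (k*)^α = 1.9929^0.43 ≈ 1.3452

y* ≈ 1.345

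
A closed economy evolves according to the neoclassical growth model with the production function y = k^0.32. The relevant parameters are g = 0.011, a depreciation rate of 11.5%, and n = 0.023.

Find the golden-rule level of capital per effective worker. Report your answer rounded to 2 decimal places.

k_gold ≈ 3.08

The golden rule sets f'(k) = n + g + δ, i.e. α·k^(α−1) = n + g + δ.
So k^(1−α) = α / (n + g + δ) = 0.32 / 0.149 = 2.1477.
k_gold = 2.1477^(1/0.68) ≈ 3.0775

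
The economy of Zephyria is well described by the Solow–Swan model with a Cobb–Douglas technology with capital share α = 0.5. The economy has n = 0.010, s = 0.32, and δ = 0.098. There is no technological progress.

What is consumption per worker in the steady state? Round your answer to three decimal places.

Steady state requires s·f(k) = (n + δ)·k, i.e. s·k^α = (n + δ)·k.
Dividing both sides by k: k^(1−α) = s / (n + δ).
k^0.5 = 0.32 / (0.010 + 0.098) = 0.32 / 0.108 = 2.9630
k* = 2.9630^(1/0.5) ≈ 8.7794
y* = (k*)^α = 8.7794^0.5 ≈ 2.9630
c* = (1 − s)·y* = (1 − 0.32) × 2.9630 ≈ 2.0148

c* ≈ 2.015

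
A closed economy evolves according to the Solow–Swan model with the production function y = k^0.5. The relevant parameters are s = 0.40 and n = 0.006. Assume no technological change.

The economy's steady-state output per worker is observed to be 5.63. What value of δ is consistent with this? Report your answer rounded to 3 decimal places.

δ ≈ 0.065

At the steady state, Δk = 0, so s·k^α = (n + δ)·k.
Since y* = [s/(n + δ)]^(α/(1−α)), we have s/(n + δ) = (y*)^((1−α)/α) = 5.63^1 = 5.6300.
Therefore n + δ = s / 5.6300 = 0.40 / 5.6300 = 0.0710, so δ = 0.0710 − 0.006 = 0.0650.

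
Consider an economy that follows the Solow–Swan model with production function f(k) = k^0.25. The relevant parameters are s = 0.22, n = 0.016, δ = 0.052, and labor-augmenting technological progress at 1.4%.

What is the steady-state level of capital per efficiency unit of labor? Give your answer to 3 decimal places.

k* ≈ 3.728

In steady state, investment equals break-even investment: s·k^α = (n + g + δ)·k.
Rearranging, k^(1−α) = s / (n + g + δ).
k^0.75 = 0.22 / (0.016 + 0.014 + 0.052) = 0.22 / 0.082 = 2.6829
k* = 2.6829^(1/0.75) ≈ 3.7280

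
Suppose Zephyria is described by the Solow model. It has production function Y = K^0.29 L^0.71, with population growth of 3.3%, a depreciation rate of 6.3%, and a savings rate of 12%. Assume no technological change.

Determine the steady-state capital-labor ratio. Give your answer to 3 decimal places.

k* ≈ 1.369

At the steady state, Δk = 0, so s·k^α = (n + δ)·k.
Rearranging, k^(1−α) = s / (n + δ).
k^0.71 = 0.12 / (0.033 + 0.063) = 0.12 / 0.096 = 1.2500
k* = 1.2500^(1/0.71) ≈ 1.3693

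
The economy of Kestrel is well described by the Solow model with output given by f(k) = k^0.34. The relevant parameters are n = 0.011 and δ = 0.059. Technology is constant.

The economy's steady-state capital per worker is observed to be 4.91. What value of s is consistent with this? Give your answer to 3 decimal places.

In steady state, investment equals break-even investment: s·k^α = (n + δ)·k.
So s / (n + δ) = (k*)^(1−α) = 4.91^0.66 = 2.8583.
Therefore s = 2.8583 × (n + δ) = 2.8583 × 0.070 = 0.2001.

s ≈ 0.200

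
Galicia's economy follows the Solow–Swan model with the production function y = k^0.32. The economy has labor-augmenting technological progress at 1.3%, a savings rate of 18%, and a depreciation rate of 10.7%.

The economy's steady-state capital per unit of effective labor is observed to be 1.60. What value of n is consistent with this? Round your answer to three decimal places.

At the steady state, Δk = 0, so s·k^α = (n + g + δ)·k.
So s / (n + g + δ) = (k*)^(1−α) = 1.60^0.68 = 1.3766.
Therefore n + g + δ = s / 1.3766 = 0.18 / 1.3766 = 0.1308, so n = 0.1308 − 0.120 = 0.0108.

n ≈ 0.011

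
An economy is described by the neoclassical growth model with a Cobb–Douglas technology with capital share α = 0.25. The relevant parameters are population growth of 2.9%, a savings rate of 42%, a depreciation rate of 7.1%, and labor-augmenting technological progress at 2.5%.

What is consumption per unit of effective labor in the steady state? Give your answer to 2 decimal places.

At the steady state, Δk = 0, so s·k^α = (n + g + δ)·k.
Rearranging, k^(1−α) = s / (n + g + δ).
k^0.75 = 0.42 / (0.029 + 0.025 + 0.071) = 0.42 / 0.125 = 3.3600
k* = 3.3600^(1/0.75) ≈ 5.0325
y* = (k*)^α = 5.0325^0.25 ≈ 1.4978
c* = (1 − s)·y* = (1 − 0.42) × 1.4978 ≈ 0.8687

c* ≈ 0.87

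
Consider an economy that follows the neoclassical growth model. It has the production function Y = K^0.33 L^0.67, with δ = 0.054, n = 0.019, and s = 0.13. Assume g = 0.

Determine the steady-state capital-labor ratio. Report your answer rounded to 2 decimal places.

In steady state, investment equals break-even investment: s·k^α = (n + δ)·k.
Rearranging, k^(1−α) = s / (n + δ).
k^0.67 = 0.13 / (0.019 + 0.054) = 0.13 / 0.073 = 1.7808
k* = 1.7808^(1/0.67) ≈ 2.3662

k* ≈ 2.37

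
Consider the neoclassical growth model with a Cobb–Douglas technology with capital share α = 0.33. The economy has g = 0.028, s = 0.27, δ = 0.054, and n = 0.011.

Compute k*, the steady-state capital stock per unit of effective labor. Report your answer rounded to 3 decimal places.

k* = 4.908

Steady state requires s·f(k) = (n + g + δ)·k, i.e. s·k^α = (n + g + δ)·k.
Dividing both sides by k: k^(1−α) = s / (n + g + δ).
k^0.67 = 0.27 / (0.011 + 0.028 + 0.054) = 0.27 / 0.093 = 2.9032
k* = 2.9032^(1/0.67) ≈ 4.9075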